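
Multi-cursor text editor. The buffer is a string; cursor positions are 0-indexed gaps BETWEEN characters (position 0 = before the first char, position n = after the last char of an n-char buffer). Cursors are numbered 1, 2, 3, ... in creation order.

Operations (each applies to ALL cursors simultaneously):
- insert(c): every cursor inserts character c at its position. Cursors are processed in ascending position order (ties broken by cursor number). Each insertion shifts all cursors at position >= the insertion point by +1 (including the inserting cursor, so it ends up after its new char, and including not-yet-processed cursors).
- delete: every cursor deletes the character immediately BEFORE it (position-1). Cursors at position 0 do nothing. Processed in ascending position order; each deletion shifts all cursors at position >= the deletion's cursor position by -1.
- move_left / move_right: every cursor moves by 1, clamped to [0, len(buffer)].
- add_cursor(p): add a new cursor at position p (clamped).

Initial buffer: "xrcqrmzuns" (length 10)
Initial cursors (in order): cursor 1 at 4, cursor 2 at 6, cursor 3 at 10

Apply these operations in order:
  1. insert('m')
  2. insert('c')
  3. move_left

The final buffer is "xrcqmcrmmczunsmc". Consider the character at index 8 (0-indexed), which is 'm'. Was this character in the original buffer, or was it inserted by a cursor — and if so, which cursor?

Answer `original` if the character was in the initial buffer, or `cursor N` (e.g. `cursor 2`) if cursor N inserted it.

Answer: cursor 2

Derivation:
After op 1 (insert('m')): buffer="xrcqmrmmzunsm" (len 13), cursors c1@5 c2@8 c3@13, authorship ....1..2....3
After op 2 (insert('c')): buffer="xrcqmcrmmczunsmc" (len 16), cursors c1@6 c2@10 c3@16, authorship ....11..22....33
After op 3 (move_left): buffer="xrcqmcrmmczunsmc" (len 16), cursors c1@5 c2@9 c3@15, authorship ....11..22....33
Authorship (.=original, N=cursor N): . . . . 1 1 . . 2 2 . . . . 3 3
Index 8: author = 2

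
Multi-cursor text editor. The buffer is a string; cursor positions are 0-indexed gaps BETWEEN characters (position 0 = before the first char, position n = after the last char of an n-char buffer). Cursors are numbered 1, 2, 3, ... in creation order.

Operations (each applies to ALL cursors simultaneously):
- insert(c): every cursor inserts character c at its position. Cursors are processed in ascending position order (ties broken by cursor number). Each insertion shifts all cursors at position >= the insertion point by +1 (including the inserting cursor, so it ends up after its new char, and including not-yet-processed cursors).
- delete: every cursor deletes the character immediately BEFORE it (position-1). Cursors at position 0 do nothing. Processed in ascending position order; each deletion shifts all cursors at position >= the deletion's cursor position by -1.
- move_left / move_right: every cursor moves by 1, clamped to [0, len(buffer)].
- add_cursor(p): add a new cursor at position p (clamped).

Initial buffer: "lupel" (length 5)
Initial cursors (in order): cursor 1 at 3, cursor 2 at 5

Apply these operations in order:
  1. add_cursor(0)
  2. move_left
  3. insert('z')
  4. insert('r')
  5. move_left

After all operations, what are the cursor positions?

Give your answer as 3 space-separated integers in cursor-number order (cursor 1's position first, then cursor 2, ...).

Answer: 5 9 1

Derivation:
After op 1 (add_cursor(0)): buffer="lupel" (len 5), cursors c3@0 c1@3 c2@5, authorship .....
After op 2 (move_left): buffer="lupel" (len 5), cursors c3@0 c1@2 c2@4, authorship .....
After op 3 (insert('z')): buffer="zluzpezl" (len 8), cursors c3@1 c1@4 c2@7, authorship 3..1..2.
After op 4 (insert('r')): buffer="zrluzrpezrl" (len 11), cursors c3@2 c1@6 c2@10, authorship 33..11..22.
After op 5 (move_left): buffer="zrluzrpezrl" (len 11), cursors c3@1 c1@5 c2@9, authorship 33..11..22.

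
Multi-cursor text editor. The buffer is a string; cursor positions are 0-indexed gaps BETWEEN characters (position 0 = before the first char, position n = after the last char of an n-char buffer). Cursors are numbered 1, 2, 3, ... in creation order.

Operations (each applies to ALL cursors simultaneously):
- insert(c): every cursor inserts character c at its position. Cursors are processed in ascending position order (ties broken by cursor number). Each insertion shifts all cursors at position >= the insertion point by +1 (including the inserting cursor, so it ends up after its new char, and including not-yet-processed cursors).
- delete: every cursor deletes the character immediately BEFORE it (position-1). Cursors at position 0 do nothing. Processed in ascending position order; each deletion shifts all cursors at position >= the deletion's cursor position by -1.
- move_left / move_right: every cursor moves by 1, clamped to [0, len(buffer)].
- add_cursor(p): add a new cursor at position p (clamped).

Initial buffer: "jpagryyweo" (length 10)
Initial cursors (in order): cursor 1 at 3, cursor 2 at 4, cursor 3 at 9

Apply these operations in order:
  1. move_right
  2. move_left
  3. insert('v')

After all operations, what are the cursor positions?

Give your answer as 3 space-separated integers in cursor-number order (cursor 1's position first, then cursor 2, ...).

After op 1 (move_right): buffer="jpagryyweo" (len 10), cursors c1@4 c2@5 c3@10, authorship ..........
After op 2 (move_left): buffer="jpagryyweo" (len 10), cursors c1@3 c2@4 c3@9, authorship ..........
After op 3 (insert('v')): buffer="jpavgvryywevo" (len 13), cursors c1@4 c2@6 c3@12, authorship ...1.2.....3.

Answer: 4 6 12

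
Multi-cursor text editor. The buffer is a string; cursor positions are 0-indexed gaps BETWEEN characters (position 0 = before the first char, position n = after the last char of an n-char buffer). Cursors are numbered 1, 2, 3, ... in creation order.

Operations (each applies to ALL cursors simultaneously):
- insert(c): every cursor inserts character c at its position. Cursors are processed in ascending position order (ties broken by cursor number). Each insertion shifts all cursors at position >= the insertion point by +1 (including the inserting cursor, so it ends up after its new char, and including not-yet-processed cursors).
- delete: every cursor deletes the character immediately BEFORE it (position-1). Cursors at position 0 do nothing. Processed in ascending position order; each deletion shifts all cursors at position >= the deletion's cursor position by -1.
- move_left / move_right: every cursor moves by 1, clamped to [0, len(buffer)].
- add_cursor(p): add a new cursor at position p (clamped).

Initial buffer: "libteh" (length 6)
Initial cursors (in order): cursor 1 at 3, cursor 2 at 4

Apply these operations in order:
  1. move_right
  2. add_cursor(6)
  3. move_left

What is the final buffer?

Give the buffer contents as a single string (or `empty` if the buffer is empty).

After op 1 (move_right): buffer="libteh" (len 6), cursors c1@4 c2@5, authorship ......
After op 2 (add_cursor(6)): buffer="libteh" (len 6), cursors c1@4 c2@5 c3@6, authorship ......
After op 3 (move_left): buffer="libteh" (len 6), cursors c1@3 c2@4 c3@5, authorship ......

Answer: libteh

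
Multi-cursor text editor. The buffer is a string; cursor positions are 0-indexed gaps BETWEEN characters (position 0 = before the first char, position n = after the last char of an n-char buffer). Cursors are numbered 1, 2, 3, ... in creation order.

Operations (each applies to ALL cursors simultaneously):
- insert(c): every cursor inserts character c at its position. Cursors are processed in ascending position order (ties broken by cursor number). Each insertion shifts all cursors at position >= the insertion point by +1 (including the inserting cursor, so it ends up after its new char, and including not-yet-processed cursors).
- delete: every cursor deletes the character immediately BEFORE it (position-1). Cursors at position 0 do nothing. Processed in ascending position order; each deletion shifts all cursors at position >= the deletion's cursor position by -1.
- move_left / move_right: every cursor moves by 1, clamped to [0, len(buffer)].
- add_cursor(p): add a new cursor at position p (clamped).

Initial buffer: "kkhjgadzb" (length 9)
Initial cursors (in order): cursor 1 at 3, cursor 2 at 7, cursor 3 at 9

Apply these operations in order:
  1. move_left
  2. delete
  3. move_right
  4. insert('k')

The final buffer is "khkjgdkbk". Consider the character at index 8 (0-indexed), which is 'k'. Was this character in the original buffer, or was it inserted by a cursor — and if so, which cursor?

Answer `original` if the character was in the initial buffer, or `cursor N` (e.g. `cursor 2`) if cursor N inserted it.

Answer: cursor 3

Derivation:
After op 1 (move_left): buffer="kkhjgadzb" (len 9), cursors c1@2 c2@6 c3@8, authorship .........
After op 2 (delete): buffer="khjgdb" (len 6), cursors c1@1 c2@4 c3@5, authorship ......
After op 3 (move_right): buffer="khjgdb" (len 6), cursors c1@2 c2@5 c3@6, authorship ......
After op 4 (insert('k')): buffer="khkjgdkbk" (len 9), cursors c1@3 c2@7 c3@9, authorship ..1...2.3
Authorship (.=original, N=cursor N): . . 1 . . . 2 . 3
Index 8: author = 3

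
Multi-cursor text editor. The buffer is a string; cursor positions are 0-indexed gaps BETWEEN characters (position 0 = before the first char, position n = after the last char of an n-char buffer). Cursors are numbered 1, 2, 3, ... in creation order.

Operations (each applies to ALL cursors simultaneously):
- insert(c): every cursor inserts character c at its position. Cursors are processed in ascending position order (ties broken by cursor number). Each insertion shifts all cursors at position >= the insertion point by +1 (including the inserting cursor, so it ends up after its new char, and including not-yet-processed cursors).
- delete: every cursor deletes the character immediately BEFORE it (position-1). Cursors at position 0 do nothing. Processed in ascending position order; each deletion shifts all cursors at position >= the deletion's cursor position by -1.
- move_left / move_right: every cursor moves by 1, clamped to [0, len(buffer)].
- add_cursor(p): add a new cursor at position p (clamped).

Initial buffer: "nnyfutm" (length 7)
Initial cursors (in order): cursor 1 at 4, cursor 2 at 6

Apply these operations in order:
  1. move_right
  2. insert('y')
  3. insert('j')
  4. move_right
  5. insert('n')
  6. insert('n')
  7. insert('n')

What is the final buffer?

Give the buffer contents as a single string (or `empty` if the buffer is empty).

After op 1 (move_right): buffer="nnyfutm" (len 7), cursors c1@5 c2@7, authorship .......
After op 2 (insert('y')): buffer="nnyfuytmy" (len 9), cursors c1@6 c2@9, authorship .....1..2
After op 3 (insert('j')): buffer="nnyfuyjtmyj" (len 11), cursors c1@7 c2@11, authorship .....11..22
After op 4 (move_right): buffer="nnyfuyjtmyj" (len 11), cursors c1@8 c2@11, authorship .....11..22
After op 5 (insert('n')): buffer="nnyfuyjtnmyjn" (len 13), cursors c1@9 c2@13, authorship .....11.1.222
After op 6 (insert('n')): buffer="nnyfuyjtnnmyjnn" (len 15), cursors c1@10 c2@15, authorship .....11.11.2222
After op 7 (insert('n')): buffer="nnyfuyjtnnnmyjnnn" (len 17), cursors c1@11 c2@17, authorship .....11.111.22222

Answer: nnyfuyjtnnnmyjnnn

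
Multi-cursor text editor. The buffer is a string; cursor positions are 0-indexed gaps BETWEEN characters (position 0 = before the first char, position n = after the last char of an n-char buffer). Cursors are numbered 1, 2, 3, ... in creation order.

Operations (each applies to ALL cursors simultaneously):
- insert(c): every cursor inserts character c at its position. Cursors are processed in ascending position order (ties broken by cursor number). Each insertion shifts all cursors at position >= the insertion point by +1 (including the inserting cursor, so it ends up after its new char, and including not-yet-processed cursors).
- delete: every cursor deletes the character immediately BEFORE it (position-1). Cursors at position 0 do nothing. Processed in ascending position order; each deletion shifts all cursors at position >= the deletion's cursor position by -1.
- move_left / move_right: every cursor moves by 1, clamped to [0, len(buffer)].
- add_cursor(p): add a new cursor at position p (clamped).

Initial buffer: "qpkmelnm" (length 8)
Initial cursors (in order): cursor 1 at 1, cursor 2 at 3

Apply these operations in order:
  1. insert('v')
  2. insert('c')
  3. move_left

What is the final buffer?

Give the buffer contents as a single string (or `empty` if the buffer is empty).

Answer: qvcpkvcmelnm

Derivation:
After op 1 (insert('v')): buffer="qvpkvmelnm" (len 10), cursors c1@2 c2@5, authorship .1..2.....
After op 2 (insert('c')): buffer="qvcpkvcmelnm" (len 12), cursors c1@3 c2@7, authorship .11..22.....
After op 3 (move_left): buffer="qvcpkvcmelnm" (len 12), cursors c1@2 c2@6, authorship .11..22.....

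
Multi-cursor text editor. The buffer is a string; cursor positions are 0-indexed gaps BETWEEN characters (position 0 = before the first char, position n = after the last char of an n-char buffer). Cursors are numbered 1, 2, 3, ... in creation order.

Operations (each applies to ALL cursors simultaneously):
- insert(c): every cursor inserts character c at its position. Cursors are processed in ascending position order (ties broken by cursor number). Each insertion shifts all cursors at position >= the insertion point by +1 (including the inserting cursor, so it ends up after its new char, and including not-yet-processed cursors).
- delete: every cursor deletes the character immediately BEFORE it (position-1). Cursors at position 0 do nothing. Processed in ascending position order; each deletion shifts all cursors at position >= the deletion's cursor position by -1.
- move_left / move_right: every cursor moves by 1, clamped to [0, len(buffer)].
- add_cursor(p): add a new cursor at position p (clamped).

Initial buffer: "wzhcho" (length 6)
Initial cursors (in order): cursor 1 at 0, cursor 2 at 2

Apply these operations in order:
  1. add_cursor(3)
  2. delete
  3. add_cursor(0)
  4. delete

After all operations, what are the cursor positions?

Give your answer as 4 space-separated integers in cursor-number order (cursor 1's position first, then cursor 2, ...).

After op 1 (add_cursor(3)): buffer="wzhcho" (len 6), cursors c1@0 c2@2 c3@3, authorship ......
After op 2 (delete): buffer="wcho" (len 4), cursors c1@0 c2@1 c3@1, authorship ....
After op 3 (add_cursor(0)): buffer="wcho" (len 4), cursors c1@0 c4@0 c2@1 c3@1, authorship ....
After op 4 (delete): buffer="cho" (len 3), cursors c1@0 c2@0 c3@0 c4@0, authorship ...

Answer: 0 0 0 0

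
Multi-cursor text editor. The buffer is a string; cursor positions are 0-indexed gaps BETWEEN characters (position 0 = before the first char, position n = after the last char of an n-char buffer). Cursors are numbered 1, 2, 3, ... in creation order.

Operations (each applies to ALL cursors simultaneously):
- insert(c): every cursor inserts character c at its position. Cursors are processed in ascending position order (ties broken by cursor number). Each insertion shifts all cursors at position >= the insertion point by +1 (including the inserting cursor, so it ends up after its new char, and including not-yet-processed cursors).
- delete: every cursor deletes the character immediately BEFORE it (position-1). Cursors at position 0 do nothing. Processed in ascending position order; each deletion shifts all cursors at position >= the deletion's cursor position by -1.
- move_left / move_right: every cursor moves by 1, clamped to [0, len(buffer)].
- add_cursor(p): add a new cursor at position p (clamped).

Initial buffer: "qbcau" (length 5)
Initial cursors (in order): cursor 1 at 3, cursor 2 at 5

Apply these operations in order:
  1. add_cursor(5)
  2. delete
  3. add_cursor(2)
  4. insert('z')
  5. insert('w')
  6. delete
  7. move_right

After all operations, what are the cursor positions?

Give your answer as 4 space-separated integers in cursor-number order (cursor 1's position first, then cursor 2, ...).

Answer: 6 6 6 6

Derivation:
After op 1 (add_cursor(5)): buffer="qbcau" (len 5), cursors c1@3 c2@5 c3@5, authorship .....
After op 2 (delete): buffer="qb" (len 2), cursors c1@2 c2@2 c3@2, authorship ..
After op 3 (add_cursor(2)): buffer="qb" (len 2), cursors c1@2 c2@2 c3@2 c4@2, authorship ..
After op 4 (insert('z')): buffer="qbzzzz" (len 6), cursors c1@6 c2@6 c3@6 c4@6, authorship ..1234
After op 5 (insert('w')): buffer="qbzzzzwwww" (len 10), cursors c1@10 c2@10 c3@10 c4@10, authorship ..12341234
After op 6 (delete): buffer="qbzzzz" (len 6), cursors c1@6 c2@6 c3@6 c4@6, authorship ..1234
After op 7 (move_right): buffer="qbzzzz" (len 6), cursors c1@6 c2@6 c3@6 c4@6, authorship ..1234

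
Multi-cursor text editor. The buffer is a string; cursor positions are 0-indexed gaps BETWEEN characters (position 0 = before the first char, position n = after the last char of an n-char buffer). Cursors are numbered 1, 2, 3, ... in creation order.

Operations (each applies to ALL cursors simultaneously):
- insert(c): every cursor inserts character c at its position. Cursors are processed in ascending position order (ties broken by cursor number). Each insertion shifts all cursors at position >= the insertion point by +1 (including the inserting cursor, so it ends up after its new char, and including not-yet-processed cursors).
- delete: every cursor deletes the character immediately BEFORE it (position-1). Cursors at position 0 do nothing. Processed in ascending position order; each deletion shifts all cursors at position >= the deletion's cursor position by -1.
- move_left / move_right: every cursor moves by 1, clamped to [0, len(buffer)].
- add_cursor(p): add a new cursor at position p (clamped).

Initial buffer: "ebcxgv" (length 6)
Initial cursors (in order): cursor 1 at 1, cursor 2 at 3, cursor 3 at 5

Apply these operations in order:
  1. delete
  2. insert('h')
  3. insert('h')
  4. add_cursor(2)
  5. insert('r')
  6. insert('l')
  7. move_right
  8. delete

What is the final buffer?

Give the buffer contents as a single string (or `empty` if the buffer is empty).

Answer: hhrrlhhrlhhrl

Derivation:
After op 1 (delete): buffer="bxv" (len 3), cursors c1@0 c2@1 c3@2, authorship ...
After op 2 (insert('h')): buffer="hbhxhv" (len 6), cursors c1@1 c2@3 c3@5, authorship 1.2.3.
After op 3 (insert('h')): buffer="hhbhhxhhv" (len 9), cursors c1@2 c2@5 c3@8, authorship 11.22.33.
After op 4 (add_cursor(2)): buffer="hhbhhxhhv" (len 9), cursors c1@2 c4@2 c2@5 c3@8, authorship 11.22.33.
After op 5 (insert('r')): buffer="hhrrbhhrxhhrv" (len 13), cursors c1@4 c4@4 c2@8 c3@12, authorship 1114.222.333.
After op 6 (insert('l')): buffer="hhrrllbhhrlxhhrlv" (len 17), cursors c1@6 c4@6 c2@11 c3@16, authorship 111414.2222.3333.
After op 7 (move_right): buffer="hhrrllbhhrlxhhrlv" (len 17), cursors c1@7 c4@7 c2@12 c3@17, authorship 111414.2222.3333.
After op 8 (delete): buffer="hhrrlhhrlhhrl" (len 13), cursors c1@5 c4@5 c2@9 c3@13, authorship 1114122223333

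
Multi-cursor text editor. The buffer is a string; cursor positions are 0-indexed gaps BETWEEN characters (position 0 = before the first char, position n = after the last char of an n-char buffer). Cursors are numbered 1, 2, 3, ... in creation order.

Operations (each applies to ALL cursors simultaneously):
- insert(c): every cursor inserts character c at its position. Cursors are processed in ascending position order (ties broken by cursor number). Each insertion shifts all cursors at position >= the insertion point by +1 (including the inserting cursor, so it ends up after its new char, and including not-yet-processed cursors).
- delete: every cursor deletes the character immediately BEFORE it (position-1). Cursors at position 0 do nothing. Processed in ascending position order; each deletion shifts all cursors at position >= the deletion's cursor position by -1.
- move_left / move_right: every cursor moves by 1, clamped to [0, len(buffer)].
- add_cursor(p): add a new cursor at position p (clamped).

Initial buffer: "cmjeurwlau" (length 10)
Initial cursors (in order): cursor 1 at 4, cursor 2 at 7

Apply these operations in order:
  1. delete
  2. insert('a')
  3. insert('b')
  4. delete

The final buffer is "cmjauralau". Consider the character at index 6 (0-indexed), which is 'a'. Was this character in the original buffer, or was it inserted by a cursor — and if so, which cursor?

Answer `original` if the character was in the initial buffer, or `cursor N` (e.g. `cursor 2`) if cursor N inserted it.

After op 1 (delete): buffer="cmjurlau" (len 8), cursors c1@3 c2@5, authorship ........
After op 2 (insert('a')): buffer="cmjauralau" (len 10), cursors c1@4 c2@7, authorship ...1..2...
After op 3 (insert('b')): buffer="cmjaburablau" (len 12), cursors c1@5 c2@9, authorship ...11..22...
After op 4 (delete): buffer="cmjauralau" (len 10), cursors c1@4 c2@7, authorship ...1..2...
Authorship (.=original, N=cursor N): . . . 1 . . 2 . . .
Index 6: author = 2

Answer: cursor 2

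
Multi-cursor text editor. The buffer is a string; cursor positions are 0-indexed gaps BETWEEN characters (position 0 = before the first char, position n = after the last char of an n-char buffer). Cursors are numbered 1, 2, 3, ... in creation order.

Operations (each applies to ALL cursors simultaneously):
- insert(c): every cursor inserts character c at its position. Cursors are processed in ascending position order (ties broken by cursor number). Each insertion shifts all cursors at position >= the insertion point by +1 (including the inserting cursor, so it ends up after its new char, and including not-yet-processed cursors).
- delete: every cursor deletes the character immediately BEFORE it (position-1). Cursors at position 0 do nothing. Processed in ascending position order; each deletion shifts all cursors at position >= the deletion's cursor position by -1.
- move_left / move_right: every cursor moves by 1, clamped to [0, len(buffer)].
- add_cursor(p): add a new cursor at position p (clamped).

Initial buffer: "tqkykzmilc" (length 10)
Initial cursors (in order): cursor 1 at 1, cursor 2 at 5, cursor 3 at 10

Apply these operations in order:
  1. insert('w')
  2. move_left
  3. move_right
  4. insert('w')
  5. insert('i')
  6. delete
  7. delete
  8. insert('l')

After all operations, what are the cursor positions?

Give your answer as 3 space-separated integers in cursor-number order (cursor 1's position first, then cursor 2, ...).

After op 1 (insert('w')): buffer="twqkykwzmilcw" (len 13), cursors c1@2 c2@7 c3@13, authorship .1....2.....3
After op 2 (move_left): buffer="twqkykwzmilcw" (len 13), cursors c1@1 c2@6 c3@12, authorship .1....2.....3
After op 3 (move_right): buffer="twqkykwzmilcw" (len 13), cursors c1@2 c2@7 c3@13, authorship .1....2.....3
After op 4 (insert('w')): buffer="twwqkykwwzmilcww" (len 16), cursors c1@3 c2@9 c3@16, authorship .11....22.....33
After op 5 (insert('i')): buffer="twwiqkykwwizmilcwwi" (len 19), cursors c1@4 c2@11 c3@19, authorship .111....222.....333
After op 6 (delete): buffer="twwqkykwwzmilcww" (len 16), cursors c1@3 c2@9 c3@16, authorship .11....22.....33
After op 7 (delete): buffer="twqkykwzmilcw" (len 13), cursors c1@2 c2@7 c3@13, authorship .1....2.....3
After op 8 (insert('l')): buffer="twlqkykwlzmilcwl" (len 16), cursors c1@3 c2@9 c3@16, authorship .11....22.....33

Answer: 3 9 16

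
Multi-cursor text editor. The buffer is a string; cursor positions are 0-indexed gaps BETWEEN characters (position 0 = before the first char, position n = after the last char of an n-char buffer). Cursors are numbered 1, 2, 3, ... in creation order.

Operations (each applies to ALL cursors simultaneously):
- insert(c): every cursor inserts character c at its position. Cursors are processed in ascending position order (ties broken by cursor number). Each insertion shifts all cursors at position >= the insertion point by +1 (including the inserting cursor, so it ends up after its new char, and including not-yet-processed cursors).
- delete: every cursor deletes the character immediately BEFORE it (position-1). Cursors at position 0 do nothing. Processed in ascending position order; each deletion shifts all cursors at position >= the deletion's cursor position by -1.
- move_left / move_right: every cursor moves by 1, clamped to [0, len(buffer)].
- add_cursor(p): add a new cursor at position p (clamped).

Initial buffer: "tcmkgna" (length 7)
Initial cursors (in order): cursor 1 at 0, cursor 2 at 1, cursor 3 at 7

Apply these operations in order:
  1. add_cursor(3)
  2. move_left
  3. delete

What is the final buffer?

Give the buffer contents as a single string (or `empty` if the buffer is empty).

After op 1 (add_cursor(3)): buffer="tcmkgna" (len 7), cursors c1@0 c2@1 c4@3 c3@7, authorship .......
After op 2 (move_left): buffer="tcmkgna" (len 7), cursors c1@0 c2@0 c4@2 c3@6, authorship .......
After op 3 (delete): buffer="tmkga" (len 5), cursors c1@0 c2@0 c4@1 c3@4, authorship .....

Answer: tmkga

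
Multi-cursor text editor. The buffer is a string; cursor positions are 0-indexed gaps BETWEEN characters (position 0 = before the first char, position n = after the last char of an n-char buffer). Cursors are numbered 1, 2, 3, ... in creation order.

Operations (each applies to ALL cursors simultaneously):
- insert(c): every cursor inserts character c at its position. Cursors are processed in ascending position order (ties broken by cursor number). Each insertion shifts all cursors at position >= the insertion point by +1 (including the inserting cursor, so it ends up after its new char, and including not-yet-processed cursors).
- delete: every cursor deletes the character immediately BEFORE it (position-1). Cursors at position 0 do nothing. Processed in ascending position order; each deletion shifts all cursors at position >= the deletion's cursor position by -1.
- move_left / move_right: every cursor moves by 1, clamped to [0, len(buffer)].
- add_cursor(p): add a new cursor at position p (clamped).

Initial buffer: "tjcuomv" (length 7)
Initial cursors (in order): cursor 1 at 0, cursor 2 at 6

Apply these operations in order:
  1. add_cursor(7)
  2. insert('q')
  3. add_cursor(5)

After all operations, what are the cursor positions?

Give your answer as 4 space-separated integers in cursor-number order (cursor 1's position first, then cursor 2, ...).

Answer: 1 8 10 5

Derivation:
After op 1 (add_cursor(7)): buffer="tjcuomv" (len 7), cursors c1@0 c2@6 c3@7, authorship .......
After op 2 (insert('q')): buffer="qtjcuomqvq" (len 10), cursors c1@1 c2@8 c3@10, authorship 1......2.3
After op 3 (add_cursor(5)): buffer="qtjcuomqvq" (len 10), cursors c1@1 c4@5 c2@8 c3@10, authorship 1......2.3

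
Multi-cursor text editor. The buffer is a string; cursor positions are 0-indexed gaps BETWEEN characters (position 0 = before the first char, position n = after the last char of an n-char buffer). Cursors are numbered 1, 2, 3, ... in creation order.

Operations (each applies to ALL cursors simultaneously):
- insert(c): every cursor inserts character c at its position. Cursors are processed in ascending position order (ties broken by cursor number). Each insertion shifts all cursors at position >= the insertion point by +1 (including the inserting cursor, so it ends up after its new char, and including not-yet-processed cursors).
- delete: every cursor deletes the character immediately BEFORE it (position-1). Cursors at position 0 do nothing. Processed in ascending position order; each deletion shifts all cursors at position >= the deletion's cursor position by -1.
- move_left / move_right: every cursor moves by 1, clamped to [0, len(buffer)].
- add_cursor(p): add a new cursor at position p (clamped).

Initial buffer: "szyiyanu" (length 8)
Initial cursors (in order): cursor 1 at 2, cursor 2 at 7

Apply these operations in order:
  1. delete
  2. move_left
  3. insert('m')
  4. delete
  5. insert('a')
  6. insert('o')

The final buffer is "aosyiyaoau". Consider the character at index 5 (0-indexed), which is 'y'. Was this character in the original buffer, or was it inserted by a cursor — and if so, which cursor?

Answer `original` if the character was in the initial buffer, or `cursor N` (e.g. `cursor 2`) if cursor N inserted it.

Answer: original

Derivation:
After op 1 (delete): buffer="syiyau" (len 6), cursors c1@1 c2@5, authorship ......
After op 2 (move_left): buffer="syiyau" (len 6), cursors c1@0 c2@4, authorship ......
After op 3 (insert('m')): buffer="msyiymau" (len 8), cursors c1@1 c2@6, authorship 1....2..
After op 4 (delete): buffer="syiyau" (len 6), cursors c1@0 c2@4, authorship ......
After op 5 (insert('a')): buffer="asyiyaau" (len 8), cursors c1@1 c2@6, authorship 1....2..
After op 6 (insert('o')): buffer="aosyiyaoau" (len 10), cursors c1@2 c2@8, authorship 11....22..
Authorship (.=original, N=cursor N): 1 1 . . . . 2 2 . .
Index 5: author = original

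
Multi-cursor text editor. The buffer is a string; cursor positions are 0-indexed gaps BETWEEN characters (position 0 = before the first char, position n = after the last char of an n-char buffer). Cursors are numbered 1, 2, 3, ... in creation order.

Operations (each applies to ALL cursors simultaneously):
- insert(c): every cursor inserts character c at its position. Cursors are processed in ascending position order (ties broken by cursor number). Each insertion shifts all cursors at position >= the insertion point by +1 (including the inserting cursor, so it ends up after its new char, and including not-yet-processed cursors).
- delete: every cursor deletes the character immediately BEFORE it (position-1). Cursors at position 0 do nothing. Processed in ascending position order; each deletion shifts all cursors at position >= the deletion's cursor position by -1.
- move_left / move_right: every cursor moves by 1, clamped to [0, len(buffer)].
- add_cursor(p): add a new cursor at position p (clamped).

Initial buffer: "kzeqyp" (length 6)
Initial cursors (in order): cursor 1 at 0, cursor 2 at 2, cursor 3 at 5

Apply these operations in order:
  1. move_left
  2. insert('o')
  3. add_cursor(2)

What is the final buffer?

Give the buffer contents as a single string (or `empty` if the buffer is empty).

Answer: okozeqoyp

Derivation:
After op 1 (move_left): buffer="kzeqyp" (len 6), cursors c1@0 c2@1 c3@4, authorship ......
After op 2 (insert('o')): buffer="okozeqoyp" (len 9), cursors c1@1 c2@3 c3@7, authorship 1.2...3..
After op 3 (add_cursor(2)): buffer="okozeqoyp" (len 9), cursors c1@1 c4@2 c2@3 c3@7, authorship 1.2...3..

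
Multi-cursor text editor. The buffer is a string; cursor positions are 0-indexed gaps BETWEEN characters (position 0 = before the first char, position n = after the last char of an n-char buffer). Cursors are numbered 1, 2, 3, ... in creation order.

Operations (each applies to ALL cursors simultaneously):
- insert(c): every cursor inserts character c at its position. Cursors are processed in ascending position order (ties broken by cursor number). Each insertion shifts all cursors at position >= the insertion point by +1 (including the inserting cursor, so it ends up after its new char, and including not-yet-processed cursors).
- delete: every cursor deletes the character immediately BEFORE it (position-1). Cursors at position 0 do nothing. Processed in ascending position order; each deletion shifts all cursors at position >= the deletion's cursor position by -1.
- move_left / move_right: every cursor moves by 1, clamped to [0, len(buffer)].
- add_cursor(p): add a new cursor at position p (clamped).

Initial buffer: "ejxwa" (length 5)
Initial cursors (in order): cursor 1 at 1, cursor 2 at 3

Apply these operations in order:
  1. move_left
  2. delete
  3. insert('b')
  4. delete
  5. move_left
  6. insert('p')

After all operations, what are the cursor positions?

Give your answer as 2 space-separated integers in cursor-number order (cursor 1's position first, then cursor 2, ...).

Answer: 2 2

Derivation:
After op 1 (move_left): buffer="ejxwa" (len 5), cursors c1@0 c2@2, authorship .....
After op 2 (delete): buffer="exwa" (len 4), cursors c1@0 c2@1, authorship ....
After op 3 (insert('b')): buffer="bebxwa" (len 6), cursors c1@1 c2@3, authorship 1.2...
After op 4 (delete): buffer="exwa" (len 4), cursors c1@0 c2@1, authorship ....
After op 5 (move_left): buffer="exwa" (len 4), cursors c1@0 c2@0, authorship ....
After op 6 (insert('p')): buffer="ppexwa" (len 6), cursors c1@2 c2@2, authorship 12....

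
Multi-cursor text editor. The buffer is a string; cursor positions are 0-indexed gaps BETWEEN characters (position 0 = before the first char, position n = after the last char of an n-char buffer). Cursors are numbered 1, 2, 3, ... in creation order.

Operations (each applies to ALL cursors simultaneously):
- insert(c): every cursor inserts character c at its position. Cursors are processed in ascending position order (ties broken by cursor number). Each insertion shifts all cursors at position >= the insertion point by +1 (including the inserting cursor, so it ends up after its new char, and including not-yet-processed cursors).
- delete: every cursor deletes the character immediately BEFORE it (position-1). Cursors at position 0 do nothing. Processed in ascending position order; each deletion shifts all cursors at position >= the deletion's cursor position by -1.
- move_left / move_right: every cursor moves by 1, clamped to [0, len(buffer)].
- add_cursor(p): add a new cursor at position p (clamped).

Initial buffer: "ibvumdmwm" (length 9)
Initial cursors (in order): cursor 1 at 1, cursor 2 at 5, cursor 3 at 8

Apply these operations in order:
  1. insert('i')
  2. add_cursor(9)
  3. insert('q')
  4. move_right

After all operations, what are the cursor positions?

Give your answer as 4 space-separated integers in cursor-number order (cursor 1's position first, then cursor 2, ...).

Answer: 4 10 16 13

Derivation:
After op 1 (insert('i')): buffer="iibvumidmwim" (len 12), cursors c1@2 c2@7 c3@11, authorship .1....2...3.
After op 2 (add_cursor(9)): buffer="iibvumidmwim" (len 12), cursors c1@2 c2@7 c4@9 c3@11, authorship .1....2...3.
After op 3 (insert('q')): buffer="iiqbvumiqdmqwiqm" (len 16), cursors c1@3 c2@9 c4@12 c3@15, authorship .11....22..4.33.
After op 4 (move_right): buffer="iiqbvumiqdmqwiqm" (len 16), cursors c1@4 c2@10 c4@13 c3@16, authorship .11....22..4.33.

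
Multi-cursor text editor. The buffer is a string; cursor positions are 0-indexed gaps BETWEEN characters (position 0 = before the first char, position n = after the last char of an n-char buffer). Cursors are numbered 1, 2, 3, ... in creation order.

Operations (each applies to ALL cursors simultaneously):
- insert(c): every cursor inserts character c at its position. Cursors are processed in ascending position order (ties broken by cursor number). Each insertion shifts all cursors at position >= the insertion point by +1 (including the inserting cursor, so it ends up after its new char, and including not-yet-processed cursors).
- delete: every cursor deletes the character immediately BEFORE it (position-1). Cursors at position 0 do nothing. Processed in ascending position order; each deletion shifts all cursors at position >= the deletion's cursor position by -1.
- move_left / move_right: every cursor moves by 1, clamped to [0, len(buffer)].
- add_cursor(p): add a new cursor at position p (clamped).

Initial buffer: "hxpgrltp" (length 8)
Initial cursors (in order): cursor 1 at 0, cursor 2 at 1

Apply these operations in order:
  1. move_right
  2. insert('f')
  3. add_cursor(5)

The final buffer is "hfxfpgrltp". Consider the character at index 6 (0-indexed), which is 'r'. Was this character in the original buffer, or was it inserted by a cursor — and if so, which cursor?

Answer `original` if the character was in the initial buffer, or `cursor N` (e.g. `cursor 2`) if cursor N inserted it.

Answer: original

Derivation:
After op 1 (move_right): buffer="hxpgrltp" (len 8), cursors c1@1 c2@2, authorship ........
After op 2 (insert('f')): buffer="hfxfpgrltp" (len 10), cursors c1@2 c2@4, authorship .1.2......
After op 3 (add_cursor(5)): buffer="hfxfpgrltp" (len 10), cursors c1@2 c2@4 c3@5, authorship .1.2......
Authorship (.=original, N=cursor N): . 1 . 2 . . . . . .
Index 6: author = original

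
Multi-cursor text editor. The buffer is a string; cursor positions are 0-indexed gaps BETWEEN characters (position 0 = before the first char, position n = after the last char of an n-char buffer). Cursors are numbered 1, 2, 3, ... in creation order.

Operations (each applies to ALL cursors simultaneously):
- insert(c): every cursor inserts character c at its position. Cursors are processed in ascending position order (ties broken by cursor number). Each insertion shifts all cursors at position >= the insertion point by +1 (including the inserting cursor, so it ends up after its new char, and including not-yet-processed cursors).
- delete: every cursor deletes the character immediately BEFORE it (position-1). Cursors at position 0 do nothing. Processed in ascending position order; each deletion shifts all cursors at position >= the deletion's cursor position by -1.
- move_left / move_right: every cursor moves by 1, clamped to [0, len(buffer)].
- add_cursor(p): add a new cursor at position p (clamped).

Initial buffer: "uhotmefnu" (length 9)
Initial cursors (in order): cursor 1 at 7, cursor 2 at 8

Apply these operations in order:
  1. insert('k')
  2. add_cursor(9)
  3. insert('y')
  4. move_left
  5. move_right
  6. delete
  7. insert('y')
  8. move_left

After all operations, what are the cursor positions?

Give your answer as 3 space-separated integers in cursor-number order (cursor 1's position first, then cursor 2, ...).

After op 1 (insert('k')): buffer="uhotmefknku" (len 11), cursors c1@8 c2@10, authorship .......1.2.
After op 2 (add_cursor(9)): buffer="uhotmefknku" (len 11), cursors c1@8 c3@9 c2@10, authorship .......1.2.
After op 3 (insert('y')): buffer="uhotmefkynykyu" (len 14), cursors c1@9 c3@11 c2@13, authorship .......11.322.
After op 4 (move_left): buffer="uhotmefkynykyu" (len 14), cursors c1@8 c3@10 c2@12, authorship .......11.322.
After op 5 (move_right): buffer="uhotmefkynykyu" (len 14), cursors c1@9 c3@11 c2@13, authorship .......11.322.
After op 6 (delete): buffer="uhotmefknku" (len 11), cursors c1@8 c3@9 c2@10, authorship .......1.2.
After op 7 (insert('y')): buffer="uhotmefkynykyu" (len 14), cursors c1@9 c3@11 c2@13, authorship .......11.322.
After op 8 (move_left): buffer="uhotmefkynykyu" (len 14), cursors c1@8 c3@10 c2@12, authorship .......11.322.

Answer: 8 12 10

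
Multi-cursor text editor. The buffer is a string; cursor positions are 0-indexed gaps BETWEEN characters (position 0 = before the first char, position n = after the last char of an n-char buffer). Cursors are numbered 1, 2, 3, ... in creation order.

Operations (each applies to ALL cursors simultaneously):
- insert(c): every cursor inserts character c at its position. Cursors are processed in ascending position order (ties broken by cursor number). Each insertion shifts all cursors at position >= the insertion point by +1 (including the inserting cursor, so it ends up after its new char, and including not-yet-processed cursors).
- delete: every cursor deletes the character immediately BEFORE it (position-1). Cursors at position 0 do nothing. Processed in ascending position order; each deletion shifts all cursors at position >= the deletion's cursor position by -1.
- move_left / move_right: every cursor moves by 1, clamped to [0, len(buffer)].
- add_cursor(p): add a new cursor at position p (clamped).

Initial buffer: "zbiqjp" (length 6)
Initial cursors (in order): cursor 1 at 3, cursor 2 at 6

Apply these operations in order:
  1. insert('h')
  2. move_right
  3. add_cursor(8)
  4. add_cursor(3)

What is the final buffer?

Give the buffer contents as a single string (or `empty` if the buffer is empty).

After op 1 (insert('h')): buffer="zbihqjph" (len 8), cursors c1@4 c2@8, authorship ...1...2
After op 2 (move_right): buffer="zbihqjph" (len 8), cursors c1@5 c2@8, authorship ...1...2
After op 3 (add_cursor(8)): buffer="zbihqjph" (len 8), cursors c1@5 c2@8 c3@8, authorship ...1...2
After op 4 (add_cursor(3)): buffer="zbihqjph" (len 8), cursors c4@3 c1@5 c2@8 c3@8, authorship ...1...2

Answer: zbihqjph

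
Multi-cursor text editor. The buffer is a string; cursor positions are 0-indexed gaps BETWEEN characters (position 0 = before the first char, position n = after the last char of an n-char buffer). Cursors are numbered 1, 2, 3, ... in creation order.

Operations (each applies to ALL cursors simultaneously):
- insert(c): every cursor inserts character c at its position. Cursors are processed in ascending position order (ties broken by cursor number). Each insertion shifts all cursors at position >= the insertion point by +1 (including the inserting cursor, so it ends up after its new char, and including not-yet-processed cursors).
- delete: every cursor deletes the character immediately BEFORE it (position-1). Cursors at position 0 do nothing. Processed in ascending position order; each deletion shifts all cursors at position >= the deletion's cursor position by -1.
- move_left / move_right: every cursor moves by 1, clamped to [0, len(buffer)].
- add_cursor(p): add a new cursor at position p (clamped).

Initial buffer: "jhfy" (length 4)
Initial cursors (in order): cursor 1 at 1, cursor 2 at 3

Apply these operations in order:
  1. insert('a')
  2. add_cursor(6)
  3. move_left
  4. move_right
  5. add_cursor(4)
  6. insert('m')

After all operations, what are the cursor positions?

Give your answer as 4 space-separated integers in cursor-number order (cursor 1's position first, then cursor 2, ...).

After op 1 (insert('a')): buffer="jahfay" (len 6), cursors c1@2 c2@5, authorship .1..2.
After op 2 (add_cursor(6)): buffer="jahfay" (len 6), cursors c1@2 c2@5 c3@6, authorship .1..2.
After op 3 (move_left): buffer="jahfay" (len 6), cursors c1@1 c2@4 c3@5, authorship .1..2.
After op 4 (move_right): buffer="jahfay" (len 6), cursors c1@2 c2@5 c3@6, authorship .1..2.
After op 5 (add_cursor(4)): buffer="jahfay" (len 6), cursors c1@2 c4@4 c2@5 c3@6, authorship .1..2.
After op 6 (insert('m')): buffer="jamhfmamym" (len 10), cursors c1@3 c4@6 c2@8 c3@10, authorship .11..422.3

Answer: 3 8 10 6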